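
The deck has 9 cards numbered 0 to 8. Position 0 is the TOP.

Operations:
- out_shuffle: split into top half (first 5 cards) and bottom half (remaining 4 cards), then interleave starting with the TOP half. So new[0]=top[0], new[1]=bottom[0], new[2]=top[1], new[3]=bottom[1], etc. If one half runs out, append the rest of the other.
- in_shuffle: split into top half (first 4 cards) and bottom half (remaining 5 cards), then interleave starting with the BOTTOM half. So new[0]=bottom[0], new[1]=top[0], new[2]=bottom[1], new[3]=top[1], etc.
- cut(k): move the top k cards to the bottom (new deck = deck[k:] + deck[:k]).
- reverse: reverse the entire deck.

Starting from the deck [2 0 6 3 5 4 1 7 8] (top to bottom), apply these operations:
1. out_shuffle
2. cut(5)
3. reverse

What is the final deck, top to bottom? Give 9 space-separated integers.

After op 1 (out_shuffle): [2 4 0 1 6 7 3 8 5]
After op 2 (cut(5)): [7 3 8 5 2 4 0 1 6]
After op 3 (reverse): [6 1 0 4 2 5 8 3 7]

Answer: 6 1 0 4 2 5 8 3 7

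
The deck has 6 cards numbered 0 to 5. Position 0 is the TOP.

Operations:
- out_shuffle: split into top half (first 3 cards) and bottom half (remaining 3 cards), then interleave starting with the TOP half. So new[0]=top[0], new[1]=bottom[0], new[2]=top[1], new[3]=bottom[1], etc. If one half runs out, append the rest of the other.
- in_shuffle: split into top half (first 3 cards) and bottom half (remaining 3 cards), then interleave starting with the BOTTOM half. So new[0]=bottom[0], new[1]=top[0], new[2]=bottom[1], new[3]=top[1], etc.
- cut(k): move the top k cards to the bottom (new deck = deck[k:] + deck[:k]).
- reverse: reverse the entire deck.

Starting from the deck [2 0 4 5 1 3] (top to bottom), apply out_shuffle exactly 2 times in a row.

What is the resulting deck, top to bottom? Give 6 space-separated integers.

After op 1 (out_shuffle): [2 5 0 1 4 3]
After op 2 (out_shuffle): [2 1 5 4 0 3]

Answer: 2 1 5 4 0 3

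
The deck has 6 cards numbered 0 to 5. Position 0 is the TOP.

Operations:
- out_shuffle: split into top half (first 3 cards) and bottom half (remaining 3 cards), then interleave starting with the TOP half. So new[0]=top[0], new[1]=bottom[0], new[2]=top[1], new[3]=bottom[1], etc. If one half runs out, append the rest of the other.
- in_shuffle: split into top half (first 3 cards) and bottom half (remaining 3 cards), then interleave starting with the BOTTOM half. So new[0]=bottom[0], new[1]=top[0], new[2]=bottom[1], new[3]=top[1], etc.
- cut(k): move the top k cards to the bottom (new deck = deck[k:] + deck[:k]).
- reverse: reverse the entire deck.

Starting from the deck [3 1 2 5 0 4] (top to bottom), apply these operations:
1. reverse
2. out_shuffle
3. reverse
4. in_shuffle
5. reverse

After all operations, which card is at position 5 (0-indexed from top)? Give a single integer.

Answer: 0

Derivation:
After op 1 (reverse): [4 0 5 2 1 3]
After op 2 (out_shuffle): [4 2 0 1 5 3]
After op 3 (reverse): [3 5 1 0 2 4]
After op 4 (in_shuffle): [0 3 2 5 4 1]
After op 5 (reverse): [1 4 5 2 3 0]
Position 5: card 0.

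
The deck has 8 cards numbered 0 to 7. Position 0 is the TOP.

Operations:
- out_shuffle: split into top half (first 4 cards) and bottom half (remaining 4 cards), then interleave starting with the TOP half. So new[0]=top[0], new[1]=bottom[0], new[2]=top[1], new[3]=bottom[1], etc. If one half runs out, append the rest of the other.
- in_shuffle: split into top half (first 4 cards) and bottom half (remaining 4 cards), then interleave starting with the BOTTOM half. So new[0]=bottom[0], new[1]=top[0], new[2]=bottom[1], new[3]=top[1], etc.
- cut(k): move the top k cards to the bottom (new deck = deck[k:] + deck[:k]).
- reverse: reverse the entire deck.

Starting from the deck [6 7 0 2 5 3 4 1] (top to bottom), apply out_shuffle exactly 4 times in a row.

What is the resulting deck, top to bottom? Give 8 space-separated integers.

After op 1 (out_shuffle): [6 5 7 3 0 4 2 1]
After op 2 (out_shuffle): [6 0 5 4 7 2 3 1]
After op 3 (out_shuffle): [6 7 0 2 5 3 4 1]
After op 4 (out_shuffle): [6 5 7 3 0 4 2 1]

Answer: 6 5 7 3 0 4 2 1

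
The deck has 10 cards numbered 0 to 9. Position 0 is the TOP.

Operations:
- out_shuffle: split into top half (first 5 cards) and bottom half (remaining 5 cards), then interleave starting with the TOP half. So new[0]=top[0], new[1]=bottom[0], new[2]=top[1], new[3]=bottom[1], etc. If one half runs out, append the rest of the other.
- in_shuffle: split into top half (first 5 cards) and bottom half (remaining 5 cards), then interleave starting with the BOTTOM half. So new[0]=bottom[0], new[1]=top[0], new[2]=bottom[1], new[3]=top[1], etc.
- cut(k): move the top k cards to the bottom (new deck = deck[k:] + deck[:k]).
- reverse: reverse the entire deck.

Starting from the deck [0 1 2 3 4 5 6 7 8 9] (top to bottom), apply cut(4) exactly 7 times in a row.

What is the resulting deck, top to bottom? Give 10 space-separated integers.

Answer: 8 9 0 1 2 3 4 5 6 7

Derivation:
After op 1 (cut(4)): [4 5 6 7 8 9 0 1 2 3]
After op 2 (cut(4)): [8 9 0 1 2 3 4 5 6 7]
After op 3 (cut(4)): [2 3 4 5 6 7 8 9 0 1]
After op 4 (cut(4)): [6 7 8 9 0 1 2 3 4 5]
After op 5 (cut(4)): [0 1 2 3 4 5 6 7 8 9]
After op 6 (cut(4)): [4 5 6 7 8 9 0 1 2 3]
After op 7 (cut(4)): [8 9 0 1 2 3 4 5 6 7]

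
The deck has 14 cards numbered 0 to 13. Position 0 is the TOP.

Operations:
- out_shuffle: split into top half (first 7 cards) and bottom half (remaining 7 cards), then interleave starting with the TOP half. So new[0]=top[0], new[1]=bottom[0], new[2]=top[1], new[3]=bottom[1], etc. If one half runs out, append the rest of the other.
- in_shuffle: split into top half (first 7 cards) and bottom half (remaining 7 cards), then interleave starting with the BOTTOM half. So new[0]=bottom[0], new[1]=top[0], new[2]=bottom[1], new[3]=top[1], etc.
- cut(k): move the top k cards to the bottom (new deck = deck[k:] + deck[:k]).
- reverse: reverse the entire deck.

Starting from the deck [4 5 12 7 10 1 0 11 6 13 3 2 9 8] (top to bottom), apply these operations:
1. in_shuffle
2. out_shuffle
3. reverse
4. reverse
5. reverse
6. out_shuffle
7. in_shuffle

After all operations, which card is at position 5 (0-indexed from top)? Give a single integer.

After op 1 (in_shuffle): [11 4 6 5 13 12 3 7 2 10 9 1 8 0]
After op 2 (out_shuffle): [11 7 4 2 6 10 5 9 13 1 12 8 3 0]
After op 3 (reverse): [0 3 8 12 1 13 9 5 10 6 2 4 7 11]
After op 4 (reverse): [11 7 4 2 6 10 5 9 13 1 12 8 3 0]
After op 5 (reverse): [0 3 8 12 1 13 9 5 10 6 2 4 7 11]
After op 6 (out_shuffle): [0 5 3 10 8 6 12 2 1 4 13 7 9 11]
After op 7 (in_shuffle): [2 0 1 5 4 3 13 10 7 8 9 6 11 12]
Position 5: card 3.

Answer: 3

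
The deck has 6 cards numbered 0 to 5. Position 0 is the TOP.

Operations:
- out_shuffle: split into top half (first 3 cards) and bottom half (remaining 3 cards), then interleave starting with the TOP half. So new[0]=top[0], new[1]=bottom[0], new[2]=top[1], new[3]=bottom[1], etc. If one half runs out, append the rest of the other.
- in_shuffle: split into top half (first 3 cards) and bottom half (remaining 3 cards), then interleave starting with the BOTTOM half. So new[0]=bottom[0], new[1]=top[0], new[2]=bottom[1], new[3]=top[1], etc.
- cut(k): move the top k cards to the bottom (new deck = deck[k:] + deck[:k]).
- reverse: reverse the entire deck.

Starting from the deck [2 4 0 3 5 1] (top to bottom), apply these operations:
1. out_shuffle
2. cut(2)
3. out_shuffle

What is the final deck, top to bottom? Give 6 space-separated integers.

Answer: 4 1 5 2 0 3

Derivation:
After op 1 (out_shuffle): [2 3 4 5 0 1]
After op 2 (cut(2)): [4 5 0 1 2 3]
After op 3 (out_shuffle): [4 1 5 2 0 3]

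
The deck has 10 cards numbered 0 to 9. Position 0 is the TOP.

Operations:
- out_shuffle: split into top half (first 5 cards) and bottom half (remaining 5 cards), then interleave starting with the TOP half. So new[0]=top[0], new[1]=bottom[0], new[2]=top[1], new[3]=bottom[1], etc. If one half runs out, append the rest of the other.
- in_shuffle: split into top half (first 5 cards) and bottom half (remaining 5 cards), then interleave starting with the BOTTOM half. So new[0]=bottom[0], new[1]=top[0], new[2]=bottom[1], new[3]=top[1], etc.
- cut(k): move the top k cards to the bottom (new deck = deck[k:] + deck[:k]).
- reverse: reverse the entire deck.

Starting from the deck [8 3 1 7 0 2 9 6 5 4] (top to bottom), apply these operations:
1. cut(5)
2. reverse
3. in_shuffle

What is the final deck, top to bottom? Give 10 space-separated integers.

Answer: 4 0 5 7 6 1 9 3 2 8

Derivation:
After op 1 (cut(5)): [2 9 6 5 4 8 3 1 7 0]
After op 2 (reverse): [0 7 1 3 8 4 5 6 9 2]
After op 3 (in_shuffle): [4 0 5 7 6 1 9 3 2 8]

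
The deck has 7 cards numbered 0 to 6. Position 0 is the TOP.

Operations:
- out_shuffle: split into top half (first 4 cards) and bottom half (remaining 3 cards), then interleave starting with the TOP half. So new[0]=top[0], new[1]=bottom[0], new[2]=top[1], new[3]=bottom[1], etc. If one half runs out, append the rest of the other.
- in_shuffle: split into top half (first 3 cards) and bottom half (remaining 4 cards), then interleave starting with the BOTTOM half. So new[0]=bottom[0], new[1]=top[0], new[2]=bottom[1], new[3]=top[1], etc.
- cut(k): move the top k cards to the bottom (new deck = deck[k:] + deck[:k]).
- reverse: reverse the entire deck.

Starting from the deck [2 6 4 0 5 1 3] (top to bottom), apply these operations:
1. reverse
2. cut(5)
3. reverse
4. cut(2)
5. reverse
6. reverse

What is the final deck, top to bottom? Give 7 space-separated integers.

Answer: 5 1 3 2 6 4 0

Derivation:
After op 1 (reverse): [3 1 5 0 4 6 2]
After op 2 (cut(5)): [6 2 3 1 5 0 4]
After op 3 (reverse): [4 0 5 1 3 2 6]
After op 4 (cut(2)): [5 1 3 2 6 4 0]
After op 5 (reverse): [0 4 6 2 3 1 5]
After op 6 (reverse): [5 1 3 2 6 4 0]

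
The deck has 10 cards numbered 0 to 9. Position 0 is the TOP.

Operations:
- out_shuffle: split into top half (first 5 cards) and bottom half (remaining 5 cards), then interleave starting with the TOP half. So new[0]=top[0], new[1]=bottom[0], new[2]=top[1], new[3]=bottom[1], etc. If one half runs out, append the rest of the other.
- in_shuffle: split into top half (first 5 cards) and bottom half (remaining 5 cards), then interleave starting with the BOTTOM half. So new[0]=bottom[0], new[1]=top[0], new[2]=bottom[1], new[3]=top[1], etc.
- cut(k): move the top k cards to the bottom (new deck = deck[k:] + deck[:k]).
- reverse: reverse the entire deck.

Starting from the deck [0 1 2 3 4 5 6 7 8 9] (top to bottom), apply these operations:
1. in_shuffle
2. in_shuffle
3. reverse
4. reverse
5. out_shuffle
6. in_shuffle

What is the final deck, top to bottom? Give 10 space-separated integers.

After op 1 (in_shuffle): [5 0 6 1 7 2 8 3 9 4]
After op 2 (in_shuffle): [2 5 8 0 3 6 9 1 4 7]
After op 3 (reverse): [7 4 1 9 6 3 0 8 5 2]
After op 4 (reverse): [2 5 8 0 3 6 9 1 4 7]
After op 5 (out_shuffle): [2 6 5 9 8 1 0 4 3 7]
After op 6 (in_shuffle): [1 2 0 6 4 5 3 9 7 8]

Answer: 1 2 0 6 4 5 3 9 7 8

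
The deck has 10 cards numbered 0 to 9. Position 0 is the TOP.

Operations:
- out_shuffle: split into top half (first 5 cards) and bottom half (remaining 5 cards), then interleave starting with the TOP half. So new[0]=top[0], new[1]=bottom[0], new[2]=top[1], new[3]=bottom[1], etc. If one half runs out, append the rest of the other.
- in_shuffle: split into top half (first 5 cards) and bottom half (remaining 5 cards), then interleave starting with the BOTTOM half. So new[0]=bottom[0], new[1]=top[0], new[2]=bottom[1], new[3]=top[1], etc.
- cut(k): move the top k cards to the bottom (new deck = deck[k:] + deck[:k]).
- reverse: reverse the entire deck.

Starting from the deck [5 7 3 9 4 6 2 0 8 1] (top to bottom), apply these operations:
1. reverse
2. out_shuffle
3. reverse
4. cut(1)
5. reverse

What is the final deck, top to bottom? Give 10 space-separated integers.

Answer: 5 1 4 8 9 0 3 2 7 6

Derivation:
After op 1 (reverse): [1 8 0 2 6 4 9 3 7 5]
After op 2 (out_shuffle): [1 4 8 9 0 3 2 7 6 5]
After op 3 (reverse): [5 6 7 2 3 0 9 8 4 1]
After op 4 (cut(1)): [6 7 2 3 0 9 8 4 1 5]
After op 5 (reverse): [5 1 4 8 9 0 3 2 7 6]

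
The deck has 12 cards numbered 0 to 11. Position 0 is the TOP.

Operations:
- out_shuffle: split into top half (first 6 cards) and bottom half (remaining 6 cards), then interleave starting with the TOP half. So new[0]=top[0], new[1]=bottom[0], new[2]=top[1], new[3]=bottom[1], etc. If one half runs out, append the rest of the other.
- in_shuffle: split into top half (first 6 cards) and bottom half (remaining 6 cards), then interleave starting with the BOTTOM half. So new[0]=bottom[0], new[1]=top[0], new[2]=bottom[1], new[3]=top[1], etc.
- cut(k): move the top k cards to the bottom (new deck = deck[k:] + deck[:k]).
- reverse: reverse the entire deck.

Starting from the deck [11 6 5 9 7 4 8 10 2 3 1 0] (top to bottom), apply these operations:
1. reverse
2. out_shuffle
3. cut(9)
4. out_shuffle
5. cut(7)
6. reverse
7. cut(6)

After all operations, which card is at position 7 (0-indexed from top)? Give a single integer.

Answer: 9

Derivation:
After op 1 (reverse): [0 1 3 2 10 8 4 7 9 5 6 11]
After op 2 (out_shuffle): [0 4 1 7 3 9 2 5 10 6 8 11]
After op 3 (cut(9)): [6 8 11 0 4 1 7 3 9 2 5 10]
After op 4 (out_shuffle): [6 7 8 3 11 9 0 2 4 5 1 10]
After op 5 (cut(7)): [2 4 5 1 10 6 7 8 3 11 9 0]
After op 6 (reverse): [0 9 11 3 8 7 6 10 1 5 4 2]
After op 7 (cut(6)): [6 10 1 5 4 2 0 9 11 3 8 7]
Position 7: card 9.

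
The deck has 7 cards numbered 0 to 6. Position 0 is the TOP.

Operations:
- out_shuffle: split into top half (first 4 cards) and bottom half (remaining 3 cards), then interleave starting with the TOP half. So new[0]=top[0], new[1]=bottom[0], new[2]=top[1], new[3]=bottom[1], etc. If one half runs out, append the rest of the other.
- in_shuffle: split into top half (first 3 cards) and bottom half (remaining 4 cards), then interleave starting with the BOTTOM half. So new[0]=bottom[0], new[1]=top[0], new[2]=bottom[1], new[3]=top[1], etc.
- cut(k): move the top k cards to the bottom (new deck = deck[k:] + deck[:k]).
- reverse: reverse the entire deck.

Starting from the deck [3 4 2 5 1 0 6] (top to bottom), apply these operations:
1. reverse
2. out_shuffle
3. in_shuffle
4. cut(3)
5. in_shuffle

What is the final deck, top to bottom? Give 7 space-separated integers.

After op 1 (reverse): [6 0 1 5 2 4 3]
After op 2 (out_shuffle): [6 2 0 4 1 3 5]
After op 3 (in_shuffle): [4 6 1 2 3 0 5]
After op 4 (cut(3)): [2 3 0 5 4 6 1]
After op 5 (in_shuffle): [5 2 4 3 6 0 1]

Answer: 5 2 4 3 6 0 1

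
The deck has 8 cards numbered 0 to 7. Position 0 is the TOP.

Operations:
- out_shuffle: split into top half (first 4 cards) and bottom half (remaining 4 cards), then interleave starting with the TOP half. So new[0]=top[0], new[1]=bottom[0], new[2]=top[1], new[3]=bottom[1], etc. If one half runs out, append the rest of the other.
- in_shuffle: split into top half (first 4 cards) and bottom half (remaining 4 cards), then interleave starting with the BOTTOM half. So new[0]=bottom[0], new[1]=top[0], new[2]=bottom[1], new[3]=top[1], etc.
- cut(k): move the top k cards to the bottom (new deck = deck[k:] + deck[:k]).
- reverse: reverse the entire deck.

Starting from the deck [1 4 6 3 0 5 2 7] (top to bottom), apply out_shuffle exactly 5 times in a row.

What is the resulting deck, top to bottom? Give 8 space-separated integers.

After op 1 (out_shuffle): [1 0 4 5 6 2 3 7]
After op 2 (out_shuffle): [1 6 0 2 4 3 5 7]
After op 3 (out_shuffle): [1 4 6 3 0 5 2 7]
After op 4 (out_shuffle): [1 0 4 5 6 2 3 7]
After op 5 (out_shuffle): [1 6 0 2 4 3 5 7]

Answer: 1 6 0 2 4 3 5 7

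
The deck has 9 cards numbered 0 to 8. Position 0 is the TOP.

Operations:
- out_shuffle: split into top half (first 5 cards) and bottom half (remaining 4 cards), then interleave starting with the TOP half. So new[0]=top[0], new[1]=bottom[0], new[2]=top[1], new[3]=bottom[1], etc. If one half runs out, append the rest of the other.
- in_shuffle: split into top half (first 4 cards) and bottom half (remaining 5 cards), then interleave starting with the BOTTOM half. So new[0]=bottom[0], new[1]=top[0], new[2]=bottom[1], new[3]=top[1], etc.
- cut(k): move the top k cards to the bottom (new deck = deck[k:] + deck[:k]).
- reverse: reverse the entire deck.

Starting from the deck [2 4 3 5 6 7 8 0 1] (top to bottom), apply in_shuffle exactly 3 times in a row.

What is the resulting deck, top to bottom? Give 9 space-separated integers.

Answer: 0 8 7 6 5 3 4 2 1

Derivation:
After op 1 (in_shuffle): [6 2 7 4 8 3 0 5 1]
After op 2 (in_shuffle): [8 6 3 2 0 7 5 4 1]
After op 3 (in_shuffle): [0 8 7 6 5 3 4 2 1]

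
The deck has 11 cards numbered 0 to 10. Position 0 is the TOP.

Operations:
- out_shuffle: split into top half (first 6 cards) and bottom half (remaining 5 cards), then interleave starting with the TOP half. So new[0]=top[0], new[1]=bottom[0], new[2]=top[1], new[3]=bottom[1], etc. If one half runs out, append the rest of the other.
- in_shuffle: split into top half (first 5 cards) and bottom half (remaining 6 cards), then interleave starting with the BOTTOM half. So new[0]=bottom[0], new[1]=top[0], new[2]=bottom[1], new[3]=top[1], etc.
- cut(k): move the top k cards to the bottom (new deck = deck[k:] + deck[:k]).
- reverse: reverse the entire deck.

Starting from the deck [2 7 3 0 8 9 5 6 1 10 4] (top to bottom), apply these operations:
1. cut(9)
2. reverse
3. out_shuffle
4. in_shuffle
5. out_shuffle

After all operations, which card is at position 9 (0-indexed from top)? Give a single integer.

After op 1 (cut(9)): [10 4 2 7 3 0 8 9 5 6 1]
After op 2 (reverse): [1 6 5 9 8 0 3 7 2 4 10]
After op 3 (out_shuffle): [1 3 6 7 5 2 9 4 8 10 0]
After op 4 (in_shuffle): [2 1 9 3 4 6 8 7 10 5 0]
After op 5 (out_shuffle): [2 8 1 7 9 10 3 5 4 0 6]
Position 9: card 0.

Answer: 0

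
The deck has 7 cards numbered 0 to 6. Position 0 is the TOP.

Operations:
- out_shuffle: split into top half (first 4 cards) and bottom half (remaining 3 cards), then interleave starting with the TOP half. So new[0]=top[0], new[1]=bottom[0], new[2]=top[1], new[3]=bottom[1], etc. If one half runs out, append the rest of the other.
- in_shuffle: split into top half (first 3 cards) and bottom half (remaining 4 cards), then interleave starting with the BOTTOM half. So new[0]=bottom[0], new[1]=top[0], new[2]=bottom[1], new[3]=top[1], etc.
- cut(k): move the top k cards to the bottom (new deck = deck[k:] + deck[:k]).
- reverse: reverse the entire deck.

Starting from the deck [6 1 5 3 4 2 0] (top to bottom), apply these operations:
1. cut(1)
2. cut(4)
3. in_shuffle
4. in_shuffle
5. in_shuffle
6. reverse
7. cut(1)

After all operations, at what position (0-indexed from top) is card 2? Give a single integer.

After op 1 (cut(1)): [1 5 3 4 2 0 6]
After op 2 (cut(4)): [2 0 6 1 5 3 4]
After op 3 (in_shuffle): [1 2 5 0 3 6 4]
After op 4 (in_shuffle): [0 1 3 2 6 5 4]
After op 5 (in_shuffle): [2 0 6 1 5 3 4]
After op 6 (reverse): [4 3 5 1 6 0 2]
After op 7 (cut(1)): [3 5 1 6 0 2 4]
Card 2 is at position 5.

Answer: 5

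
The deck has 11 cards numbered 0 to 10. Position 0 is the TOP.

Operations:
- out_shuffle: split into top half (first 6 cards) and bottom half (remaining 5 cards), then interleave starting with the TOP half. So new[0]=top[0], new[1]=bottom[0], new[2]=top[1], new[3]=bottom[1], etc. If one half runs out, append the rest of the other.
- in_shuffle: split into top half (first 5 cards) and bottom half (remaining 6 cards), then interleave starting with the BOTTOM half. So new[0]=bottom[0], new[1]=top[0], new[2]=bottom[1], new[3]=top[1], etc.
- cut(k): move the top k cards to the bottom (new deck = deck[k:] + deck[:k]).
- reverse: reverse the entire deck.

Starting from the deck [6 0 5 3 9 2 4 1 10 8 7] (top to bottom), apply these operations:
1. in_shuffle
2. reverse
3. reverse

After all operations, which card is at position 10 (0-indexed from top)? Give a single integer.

After op 1 (in_shuffle): [2 6 4 0 1 5 10 3 8 9 7]
After op 2 (reverse): [7 9 8 3 10 5 1 0 4 6 2]
After op 3 (reverse): [2 6 4 0 1 5 10 3 8 9 7]
Position 10: card 7.

Answer: 7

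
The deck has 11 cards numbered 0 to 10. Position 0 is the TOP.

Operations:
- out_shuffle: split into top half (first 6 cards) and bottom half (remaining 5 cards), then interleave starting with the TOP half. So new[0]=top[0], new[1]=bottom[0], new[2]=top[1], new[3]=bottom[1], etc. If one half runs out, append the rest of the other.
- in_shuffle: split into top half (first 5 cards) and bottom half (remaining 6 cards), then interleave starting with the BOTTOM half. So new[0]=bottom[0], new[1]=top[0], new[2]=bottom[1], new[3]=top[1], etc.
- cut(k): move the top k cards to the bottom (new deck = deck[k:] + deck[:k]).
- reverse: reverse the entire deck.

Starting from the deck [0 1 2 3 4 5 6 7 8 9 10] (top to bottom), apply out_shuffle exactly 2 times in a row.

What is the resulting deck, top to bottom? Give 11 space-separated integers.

Answer: 0 3 6 9 1 4 7 10 2 5 8

Derivation:
After op 1 (out_shuffle): [0 6 1 7 2 8 3 9 4 10 5]
After op 2 (out_shuffle): [0 3 6 9 1 4 7 10 2 5 8]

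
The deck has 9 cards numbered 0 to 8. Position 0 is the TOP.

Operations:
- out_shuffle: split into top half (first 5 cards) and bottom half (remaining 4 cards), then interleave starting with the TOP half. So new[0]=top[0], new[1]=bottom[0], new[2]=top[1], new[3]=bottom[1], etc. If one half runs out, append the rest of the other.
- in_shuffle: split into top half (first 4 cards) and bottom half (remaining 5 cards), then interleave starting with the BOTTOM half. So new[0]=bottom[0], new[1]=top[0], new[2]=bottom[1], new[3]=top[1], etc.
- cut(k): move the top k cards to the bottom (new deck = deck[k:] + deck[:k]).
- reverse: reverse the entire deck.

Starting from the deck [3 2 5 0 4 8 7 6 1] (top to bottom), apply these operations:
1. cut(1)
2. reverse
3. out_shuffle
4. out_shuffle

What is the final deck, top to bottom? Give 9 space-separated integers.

Answer: 3 5 4 7 1 2 0 8 6

Derivation:
After op 1 (cut(1)): [2 5 0 4 8 7 6 1 3]
After op 2 (reverse): [3 1 6 7 8 4 0 5 2]
After op 3 (out_shuffle): [3 4 1 0 6 5 7 2 8]
After op 4 (out_shuffle): [3 5 4 7 1 2 0 8 6]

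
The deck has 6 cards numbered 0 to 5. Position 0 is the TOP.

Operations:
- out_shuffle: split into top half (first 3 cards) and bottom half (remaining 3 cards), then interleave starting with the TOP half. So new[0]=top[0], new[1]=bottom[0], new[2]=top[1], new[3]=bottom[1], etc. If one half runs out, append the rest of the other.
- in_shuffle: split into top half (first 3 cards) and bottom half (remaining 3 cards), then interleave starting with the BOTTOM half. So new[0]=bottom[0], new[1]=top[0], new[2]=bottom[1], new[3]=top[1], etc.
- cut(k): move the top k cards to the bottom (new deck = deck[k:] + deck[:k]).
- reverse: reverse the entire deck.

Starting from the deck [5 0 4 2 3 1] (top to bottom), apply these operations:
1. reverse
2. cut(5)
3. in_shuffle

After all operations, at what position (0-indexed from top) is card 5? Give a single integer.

Answer: 1

Derivation:
After op 1 (reverse): [1 3 2 4 0 5]
After op 2 (cut(5)): [5 1 3 2 4 0]
After op 3 (in_shuffle): [2 5 4 1 0 3]
Card 5 is at position 1.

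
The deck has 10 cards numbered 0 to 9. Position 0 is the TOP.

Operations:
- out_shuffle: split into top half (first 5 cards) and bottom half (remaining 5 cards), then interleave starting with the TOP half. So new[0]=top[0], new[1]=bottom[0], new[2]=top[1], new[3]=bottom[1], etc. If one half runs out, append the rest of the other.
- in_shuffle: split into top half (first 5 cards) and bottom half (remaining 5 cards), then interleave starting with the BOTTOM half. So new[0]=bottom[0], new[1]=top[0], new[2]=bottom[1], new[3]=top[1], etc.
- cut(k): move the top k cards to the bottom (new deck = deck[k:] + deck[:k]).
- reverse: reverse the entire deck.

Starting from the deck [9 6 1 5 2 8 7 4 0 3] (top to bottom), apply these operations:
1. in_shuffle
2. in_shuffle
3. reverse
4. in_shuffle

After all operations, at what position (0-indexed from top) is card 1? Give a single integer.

After op 1 (in_shuffle): [8 9 7 6 4 1 0 5 3 2]
After op 2 (in_shuffle): [1 8 0 9 5 7 3 6 2 4]
After op 3 (reverse): [4 2 6 3 7 5 9 0 8 1]
After op 4 (in_shuffle): [5 4 9 2 0 6 8 3 1 7]
Card 1 is at position 8.

Answer: 8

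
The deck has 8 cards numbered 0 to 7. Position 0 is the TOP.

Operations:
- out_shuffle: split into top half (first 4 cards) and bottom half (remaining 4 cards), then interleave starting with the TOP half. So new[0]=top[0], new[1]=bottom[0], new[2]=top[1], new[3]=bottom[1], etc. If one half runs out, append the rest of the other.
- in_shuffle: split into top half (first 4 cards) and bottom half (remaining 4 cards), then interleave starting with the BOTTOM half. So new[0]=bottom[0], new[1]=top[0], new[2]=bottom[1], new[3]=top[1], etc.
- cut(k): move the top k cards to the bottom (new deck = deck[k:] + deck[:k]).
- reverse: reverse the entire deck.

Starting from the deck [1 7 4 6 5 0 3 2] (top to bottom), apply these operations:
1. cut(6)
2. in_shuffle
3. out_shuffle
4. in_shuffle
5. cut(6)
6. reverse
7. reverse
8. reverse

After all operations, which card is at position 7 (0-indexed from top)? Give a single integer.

After op 1 (cut(6)): [3 2 1 7 4 6 5 0]
After op 2 (in_shuffle): [4 3 6 2 5 1 0 7]
After op 3 (out_shuffle): [4 5 3 1 6 0 2 7]
After op 4 (in_shuffle): [6 4 0 5 2 3 7 1]
After op 5 (cut(6)): [7 1 6 4 0 5 2 3]
After op 6 (reverse): [3 2 5 0 4 6 1 7]
After op 7 (reverse): [7 1 6 4 0 5 2 3]
After op 8 (reverse): [3 2 5 0 4 6 1 7]
Position 7: card 7.

Answer: 7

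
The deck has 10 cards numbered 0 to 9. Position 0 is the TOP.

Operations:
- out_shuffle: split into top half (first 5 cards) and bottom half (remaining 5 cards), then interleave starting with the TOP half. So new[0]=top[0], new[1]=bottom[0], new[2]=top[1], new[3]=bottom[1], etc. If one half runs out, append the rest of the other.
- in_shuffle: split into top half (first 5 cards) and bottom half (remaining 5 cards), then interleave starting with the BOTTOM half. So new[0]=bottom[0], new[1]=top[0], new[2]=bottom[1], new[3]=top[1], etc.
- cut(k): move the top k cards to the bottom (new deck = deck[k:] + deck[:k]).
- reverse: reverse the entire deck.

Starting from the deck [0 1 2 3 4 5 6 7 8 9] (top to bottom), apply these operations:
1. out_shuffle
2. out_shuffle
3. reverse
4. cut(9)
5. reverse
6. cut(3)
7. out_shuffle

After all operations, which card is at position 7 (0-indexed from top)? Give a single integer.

After op 1 (out_shuffle): [0 5 1 6 2 7 3 8 4 9]
After op 2 (out_shuffle): [0 7 5 3 1 8 6 4 2 9]
After op 3 (reverse): [9 2 4 6 8 1 3 5 7 0]
After op 4 (cut(9)): [0 9 2 4 6 8 1 3 5 7]
After op 5 (reverse): [7 5 3 1 8 6 4 2 9 0]
After op 6 (cut(3)): [1 8 6 4 2 9 0 7 5 3]
After op 7 (out_shuffle): [1 9 8 0 6 7 4 5 2 3]
Position 7: card 5.

Answer: 5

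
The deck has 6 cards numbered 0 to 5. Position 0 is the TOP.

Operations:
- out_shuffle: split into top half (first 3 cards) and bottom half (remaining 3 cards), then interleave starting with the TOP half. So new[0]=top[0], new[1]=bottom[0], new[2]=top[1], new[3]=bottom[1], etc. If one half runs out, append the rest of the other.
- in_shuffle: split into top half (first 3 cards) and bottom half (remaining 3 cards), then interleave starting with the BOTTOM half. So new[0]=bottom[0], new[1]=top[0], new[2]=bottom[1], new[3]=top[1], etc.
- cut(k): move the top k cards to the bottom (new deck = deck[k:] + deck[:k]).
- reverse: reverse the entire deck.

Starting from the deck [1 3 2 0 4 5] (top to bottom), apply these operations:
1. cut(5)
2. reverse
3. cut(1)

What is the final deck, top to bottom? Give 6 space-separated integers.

After op 1 (cut(5)): [5 1 3 2 0 4]
After op 2 (reverse): [4 0 2 3 1 5]
After op 3 (cut(1)): [0 2 3 1 5 4]

Answer: 0 2 3 1 5 4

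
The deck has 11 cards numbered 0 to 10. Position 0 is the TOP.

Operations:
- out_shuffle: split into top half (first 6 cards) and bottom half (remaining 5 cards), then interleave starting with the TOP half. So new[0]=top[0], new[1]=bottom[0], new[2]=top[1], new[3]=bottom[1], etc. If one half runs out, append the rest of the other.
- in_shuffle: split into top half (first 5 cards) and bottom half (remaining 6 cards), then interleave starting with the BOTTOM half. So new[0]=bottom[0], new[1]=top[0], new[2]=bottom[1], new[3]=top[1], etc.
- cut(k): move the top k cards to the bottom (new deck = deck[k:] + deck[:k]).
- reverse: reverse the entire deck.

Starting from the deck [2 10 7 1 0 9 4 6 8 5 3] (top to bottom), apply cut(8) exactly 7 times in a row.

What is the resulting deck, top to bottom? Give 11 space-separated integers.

After op 1 (cut(8)): [8 5 3 2 10 7 1 0 9 4 6]
After op 2 (cut(8)): [9 4 6 8 5 3 2 10 7 1 0]
After op 3 (cut(8)): [7 1 0 9 4 6 8 5 3 2 10]
After op 4 (cut(8)): [3 2 10 7 1 0 9 4 6 8 5]
After op 5 (cut(8)): [6 8 5 3 2 10 7 1 0 9 4]
After op 6 (cut(8)): [0 9 4 6 8 5 3 2 10 7 1]
After op 7 (cut(8)): [10 7 1 0 9 4 6 8 5 3 2]

Answer: 10 7 1 0 9 4 6 8 5 3 2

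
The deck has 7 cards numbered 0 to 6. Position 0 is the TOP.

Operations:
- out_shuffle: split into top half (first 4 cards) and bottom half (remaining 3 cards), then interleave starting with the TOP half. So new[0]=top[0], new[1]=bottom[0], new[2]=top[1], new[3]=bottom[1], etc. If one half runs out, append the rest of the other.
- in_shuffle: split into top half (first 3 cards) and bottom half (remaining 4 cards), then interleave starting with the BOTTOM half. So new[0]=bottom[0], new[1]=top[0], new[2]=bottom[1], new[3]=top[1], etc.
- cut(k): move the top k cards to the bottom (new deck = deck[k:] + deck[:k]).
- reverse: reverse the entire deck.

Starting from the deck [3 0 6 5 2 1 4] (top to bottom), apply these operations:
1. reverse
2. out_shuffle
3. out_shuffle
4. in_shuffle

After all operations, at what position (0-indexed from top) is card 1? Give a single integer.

After op 1 (reverse): [4 1 2 5 6 0 3]
After op 2 (out_shuffle): [4 6 1 0 2 3 5]
After op 3 (out_shuffle): [4 2 6 3 1 5 0]
After op 4 (in_shuffle): [3 4 1 2 5 6 0]
Card 1 is at position 2.

Answer: 2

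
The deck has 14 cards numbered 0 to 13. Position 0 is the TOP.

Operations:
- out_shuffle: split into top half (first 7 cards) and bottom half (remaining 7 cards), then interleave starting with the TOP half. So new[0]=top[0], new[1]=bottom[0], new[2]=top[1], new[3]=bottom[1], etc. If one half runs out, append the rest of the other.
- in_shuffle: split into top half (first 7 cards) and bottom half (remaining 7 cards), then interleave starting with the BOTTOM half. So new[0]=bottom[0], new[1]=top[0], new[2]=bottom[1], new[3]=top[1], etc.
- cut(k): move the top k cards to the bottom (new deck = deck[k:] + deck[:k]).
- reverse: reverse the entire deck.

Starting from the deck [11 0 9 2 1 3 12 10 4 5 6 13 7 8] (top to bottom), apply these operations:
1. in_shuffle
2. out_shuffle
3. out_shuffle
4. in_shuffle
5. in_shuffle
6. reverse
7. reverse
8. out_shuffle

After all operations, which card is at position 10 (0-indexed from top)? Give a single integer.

Answer: 4

Derivation:
After op 1 (in_shuffle): [10 11 4 0 5 9 6 2 13 1 7 3 8 12]
After op 2 (out_shuffle): [10 2 11 13 4 1 0 7 5 3 9 8 6 12]
After op 3 (out_shuffle): [10 7 2 5 11 3 13 9 4 8 1 6 0 12]
After op 4 (in_shuffle): [9 10 4 7 8 2 1 5 6 11 0 3 12 13]
After op 5 (in_shuffle): [5 9 6 10 11 4 0 7 3 8 12 2 13 1]
After op 6 (reverse): [1 13 2 12 8 3 7 0 4 11 10 6 9 5]
After op 7 (reverse): [5 9 6 10 11 4 0 7 3 8 12 2 13 1]
After op 8 (out_shuffle): [5 7 9 3 6 8 10 12 11 2 4 13 0 1]
Position 10: card 4.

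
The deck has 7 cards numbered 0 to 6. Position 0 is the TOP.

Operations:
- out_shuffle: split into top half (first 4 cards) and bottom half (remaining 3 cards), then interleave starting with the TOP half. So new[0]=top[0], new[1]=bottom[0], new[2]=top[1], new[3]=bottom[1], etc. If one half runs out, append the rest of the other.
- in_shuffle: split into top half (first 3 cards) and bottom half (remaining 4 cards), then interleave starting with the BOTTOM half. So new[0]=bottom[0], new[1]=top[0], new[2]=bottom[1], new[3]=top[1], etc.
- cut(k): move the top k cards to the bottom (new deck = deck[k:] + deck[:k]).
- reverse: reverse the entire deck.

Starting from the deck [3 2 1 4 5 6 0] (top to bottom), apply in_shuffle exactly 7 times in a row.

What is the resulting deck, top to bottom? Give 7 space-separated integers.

Answer: 4 3 5 2 6 1 0

Derivation:
After op 1 (in_shuffle): [4 3 5 2 6 1 0]
After op 2 (in_shuffle): [2 4 6 3 1 5 0]
After op 3 (in_shuffle): [3 2 1 4 5 6 0]
After op 4 (in_shuffle): [4 3 5 2 6 1 0]
After op 5 (in_shuffle): [2 4 6 3 1 5 0]
After op 6 (in_shuffle): [3 2 1 4 5 6 0]
After op 7 (in_shuffle): [4 3 5 2 6 1 0]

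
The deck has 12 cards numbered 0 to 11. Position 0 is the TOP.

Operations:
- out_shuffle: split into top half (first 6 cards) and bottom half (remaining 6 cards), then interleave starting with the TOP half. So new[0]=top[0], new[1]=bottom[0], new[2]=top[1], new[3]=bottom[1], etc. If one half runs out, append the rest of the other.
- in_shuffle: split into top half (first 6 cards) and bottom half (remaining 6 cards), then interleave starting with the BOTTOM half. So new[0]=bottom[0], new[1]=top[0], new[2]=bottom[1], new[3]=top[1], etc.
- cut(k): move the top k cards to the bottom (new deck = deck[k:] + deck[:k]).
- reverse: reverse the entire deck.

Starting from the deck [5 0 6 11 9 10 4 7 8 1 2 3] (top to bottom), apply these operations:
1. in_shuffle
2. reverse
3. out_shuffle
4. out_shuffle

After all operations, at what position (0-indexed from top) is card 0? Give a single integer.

Answer: 10

Derivation:
After op 1 (in_shuffle): [4 5 7 0 8 6 1 11 2 9 3 10]
After op 2 (reverse): [10 3 9 2 11 1 6 8 0 7 5 4]
After op 3 (out_shuffle): [10 6 3 8 9 0 2 7 11 5 1 4]
After op 4 (out_shuffle): [10 2 6 7 3 11 8 5 9 1 0 4]
Card 0 is at position 10.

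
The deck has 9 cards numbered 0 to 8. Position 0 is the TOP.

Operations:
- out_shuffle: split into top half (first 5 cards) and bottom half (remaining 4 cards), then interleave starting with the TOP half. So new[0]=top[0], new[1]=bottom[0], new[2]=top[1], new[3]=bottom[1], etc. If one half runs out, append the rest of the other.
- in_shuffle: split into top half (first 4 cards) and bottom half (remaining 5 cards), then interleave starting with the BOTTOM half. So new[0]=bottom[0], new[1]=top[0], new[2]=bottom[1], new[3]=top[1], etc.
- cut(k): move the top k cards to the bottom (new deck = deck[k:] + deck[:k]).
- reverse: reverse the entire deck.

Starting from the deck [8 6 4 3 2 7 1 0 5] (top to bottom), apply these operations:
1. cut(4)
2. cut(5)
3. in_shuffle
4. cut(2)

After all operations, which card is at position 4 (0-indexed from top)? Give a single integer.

Answer: 0

Derivation:
After op 1 (cut(4)): [2 7 1 0 5 8 6 4 3]
After op 2 (cut(5)): [8 6 4 3 2 7 1 0 5]
After op 3 (in_shuffle): [2 8 7 6 1 4 0 3 5]
After op 4 (cut(2)): [7 6 1 4 0 3 5 2 8]
Position 4: card 0.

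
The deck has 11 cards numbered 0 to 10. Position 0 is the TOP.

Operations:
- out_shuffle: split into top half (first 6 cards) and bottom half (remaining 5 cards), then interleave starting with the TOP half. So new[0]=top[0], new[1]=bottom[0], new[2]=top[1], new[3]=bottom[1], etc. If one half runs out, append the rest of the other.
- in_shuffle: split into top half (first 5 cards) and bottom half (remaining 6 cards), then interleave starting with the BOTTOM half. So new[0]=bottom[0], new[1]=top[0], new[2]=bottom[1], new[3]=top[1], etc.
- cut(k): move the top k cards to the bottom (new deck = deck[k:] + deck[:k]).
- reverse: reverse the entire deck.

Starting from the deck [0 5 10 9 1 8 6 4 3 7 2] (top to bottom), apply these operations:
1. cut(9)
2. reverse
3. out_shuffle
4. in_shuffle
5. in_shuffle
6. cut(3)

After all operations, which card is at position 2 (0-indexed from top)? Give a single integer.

After op 1 (cut(9)): [7 2 0 5 10 9 1 8 6 4 3]
After op 2 (reverse): [3 4 6 8 1 9 10 5 0 2 7]
After op 3 (out_shuffle): [3 10 4 5 6 0 8 2 1 7 9]
After op 4 (in_shuffle): [0 3 8 10 2 4 1 5 7 6 9]
After op 5 (in_shuffle): [4 0 1 3 5 8 7 10 6 2 9]
After op 6 (cut(3)): [3 5 8 7 10 6 2 9 4 0 1]
Position 2: card 8.

Answer: 8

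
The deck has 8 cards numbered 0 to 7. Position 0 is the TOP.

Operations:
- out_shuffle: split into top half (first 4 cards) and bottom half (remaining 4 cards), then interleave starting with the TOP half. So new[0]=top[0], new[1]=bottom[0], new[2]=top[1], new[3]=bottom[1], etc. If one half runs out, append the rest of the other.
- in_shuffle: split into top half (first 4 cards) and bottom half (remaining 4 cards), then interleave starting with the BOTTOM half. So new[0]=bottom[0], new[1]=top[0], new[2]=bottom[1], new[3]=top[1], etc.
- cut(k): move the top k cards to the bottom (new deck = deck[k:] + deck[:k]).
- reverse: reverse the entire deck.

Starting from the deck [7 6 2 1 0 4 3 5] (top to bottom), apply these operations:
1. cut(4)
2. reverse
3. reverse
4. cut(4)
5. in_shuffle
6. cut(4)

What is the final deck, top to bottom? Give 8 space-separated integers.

Answer: 3 2 5 1 0 7 4 6

Derivation:
After op 1 (cut(4)): [0 4 3 5 7 6 2 1]
After op 2 (reverse): [1 2 6 7 5 3 4 0]
After op 3 (reverse): [0 4 3 5 7 6 2 1]
After op 4 (cut(4)): [7 6 2 1 0 4 3 5]
After op 5 (in_shuffle): [0 7 4 6 3 2 5 1]
After op 6 (cut(4)): [3 2 5 1 0 7 4 6]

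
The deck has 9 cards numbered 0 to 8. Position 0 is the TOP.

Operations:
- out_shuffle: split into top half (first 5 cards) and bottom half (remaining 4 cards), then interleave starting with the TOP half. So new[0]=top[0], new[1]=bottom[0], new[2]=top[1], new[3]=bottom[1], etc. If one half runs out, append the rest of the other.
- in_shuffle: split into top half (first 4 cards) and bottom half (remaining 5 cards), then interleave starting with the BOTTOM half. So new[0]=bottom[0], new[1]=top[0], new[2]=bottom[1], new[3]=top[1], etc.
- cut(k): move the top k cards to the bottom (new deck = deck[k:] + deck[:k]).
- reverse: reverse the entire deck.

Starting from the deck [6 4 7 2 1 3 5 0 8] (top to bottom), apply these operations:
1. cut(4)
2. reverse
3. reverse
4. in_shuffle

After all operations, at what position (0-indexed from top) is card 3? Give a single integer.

After op 1 (cut(4)): [1 3 5 0 8 6 4 7 2]
After op 2 (reverse): [2 7 4 6 8 0 5 3 1]
After op 3 (reverse): [1 3 5 0 8 6 4 7 2]
After op 4 (in_shuffle): [8 1 6 3 4 5 7 0 2]
Card 3 is at position 3.

Answer: 3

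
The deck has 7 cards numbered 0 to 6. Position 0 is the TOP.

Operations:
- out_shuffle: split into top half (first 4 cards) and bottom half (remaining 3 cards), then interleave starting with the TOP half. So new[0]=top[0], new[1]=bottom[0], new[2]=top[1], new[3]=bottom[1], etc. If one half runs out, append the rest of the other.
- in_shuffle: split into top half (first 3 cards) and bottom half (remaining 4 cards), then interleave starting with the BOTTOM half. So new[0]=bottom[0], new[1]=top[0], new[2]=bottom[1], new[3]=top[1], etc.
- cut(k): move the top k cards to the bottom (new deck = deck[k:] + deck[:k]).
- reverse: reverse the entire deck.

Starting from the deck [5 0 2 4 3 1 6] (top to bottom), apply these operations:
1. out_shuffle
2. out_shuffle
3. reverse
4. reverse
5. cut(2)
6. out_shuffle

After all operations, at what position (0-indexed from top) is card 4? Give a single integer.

After op 1 (out_shuffle): [5 3 0 1 2 6 4]
After op 2 (out_shuffle): [5 2 3 6 0 4 1]
After op 3 (reverse): [1 4 0 6 3 2 5]
After op 4 (reverse): [5 2 3 6 0 4 1]
After op 5 (cut(2)): [3 6 0 4 1 5 2]
After op 6 (out_shuffle): [3 1 6 5 0 2 4]
Card 4 is at position 6.

Answer: 6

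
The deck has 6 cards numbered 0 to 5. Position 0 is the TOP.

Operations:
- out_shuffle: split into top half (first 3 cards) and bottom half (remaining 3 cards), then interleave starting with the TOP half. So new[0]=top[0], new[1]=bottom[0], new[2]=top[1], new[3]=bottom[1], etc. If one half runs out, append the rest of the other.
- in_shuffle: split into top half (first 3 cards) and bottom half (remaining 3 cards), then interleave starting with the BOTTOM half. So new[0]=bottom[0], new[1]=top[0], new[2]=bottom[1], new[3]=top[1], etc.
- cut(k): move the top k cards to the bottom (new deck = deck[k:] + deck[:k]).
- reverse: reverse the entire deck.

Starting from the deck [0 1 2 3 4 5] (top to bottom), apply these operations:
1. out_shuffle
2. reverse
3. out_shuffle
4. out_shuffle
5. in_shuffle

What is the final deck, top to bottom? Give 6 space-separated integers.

After op 1 (out_shuffle): [0 3 1 4 2 5]
After op 2 (reverse): [5 2 4 1 3 0]
After op 3 (out_shuffle): [5 1 2 3 4 0]
After op 4 (out_shuffle): [5 3 1 4 2 0]
After op 5 (in_shuffle): [4 5 2 3 0 1]

Answer: 4 5 2 3 0 1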